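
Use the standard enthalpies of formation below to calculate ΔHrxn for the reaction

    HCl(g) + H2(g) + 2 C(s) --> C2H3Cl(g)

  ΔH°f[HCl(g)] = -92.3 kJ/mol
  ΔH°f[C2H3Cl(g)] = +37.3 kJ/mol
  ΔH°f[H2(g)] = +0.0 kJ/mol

ΔH°rxn = Σ nΔHf°(products) − Σ nΔHf°(reactants).
Products: 1·(+37.3) = +37.3
Reactants: 1·(-92.3) + 1·(+0.0) + 2·(+0.0) = -92.3
ΔHrxn = (+37.3) − (-92.3) = 129.6 kJ/mol

ΔHrxn = 129.6 kJ/mol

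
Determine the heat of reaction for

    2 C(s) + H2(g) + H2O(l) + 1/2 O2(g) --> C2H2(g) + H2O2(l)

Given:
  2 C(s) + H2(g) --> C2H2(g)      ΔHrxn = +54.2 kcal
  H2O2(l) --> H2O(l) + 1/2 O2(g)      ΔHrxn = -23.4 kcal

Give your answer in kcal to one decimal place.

equation 1 as written (C2H2(g) already on the product side): +54.2 kcal
equation 2 reversed (H2O2(l) must end up as a product): +23.4 kcal
ΔHrxn = (+54.2) + (+23.4) = 77.6 kcal

ΔHrxn = 77.6 kcal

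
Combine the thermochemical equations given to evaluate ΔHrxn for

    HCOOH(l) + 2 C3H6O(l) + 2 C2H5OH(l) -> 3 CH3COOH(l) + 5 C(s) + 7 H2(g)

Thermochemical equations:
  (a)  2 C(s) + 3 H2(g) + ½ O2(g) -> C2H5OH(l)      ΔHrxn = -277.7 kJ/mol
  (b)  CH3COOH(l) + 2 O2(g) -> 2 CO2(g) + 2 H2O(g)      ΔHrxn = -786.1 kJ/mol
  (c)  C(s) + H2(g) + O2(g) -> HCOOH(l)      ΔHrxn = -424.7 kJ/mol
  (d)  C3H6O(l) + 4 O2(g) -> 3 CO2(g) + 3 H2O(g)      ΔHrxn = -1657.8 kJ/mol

ΔHrxn = 22.8 kJ/mol

(a) reversed and × 2: (-2)·(-277.7) = +555.4 kJ/mol
(b) reversed and × 3: (-3)·(-786.1) = +2358.3 kJ/mol
(c) reversed: +424.7 kJ/mol
(d) × 2: (2)·(-1657.8) = -3315.6 kJ/mol
Combining the equations, ΔHrxn = (-2)·(-277.7) + (-3)·(-786.1) + (-1)·(-424.7) + (2)·(-1657.8) = 22.8 kJ/mol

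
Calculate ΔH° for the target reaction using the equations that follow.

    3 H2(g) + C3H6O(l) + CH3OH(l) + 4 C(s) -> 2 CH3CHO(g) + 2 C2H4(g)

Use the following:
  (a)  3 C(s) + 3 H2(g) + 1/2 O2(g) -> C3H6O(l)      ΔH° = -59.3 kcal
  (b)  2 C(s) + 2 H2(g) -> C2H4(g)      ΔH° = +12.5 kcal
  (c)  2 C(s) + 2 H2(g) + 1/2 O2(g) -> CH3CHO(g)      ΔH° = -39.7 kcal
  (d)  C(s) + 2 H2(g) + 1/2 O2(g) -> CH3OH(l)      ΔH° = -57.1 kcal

(a) reversed: +59.3 kcal
(b) × 2: (2)·(+12.5) = +25.0 kcal
(c) × 2: (2)·(-39.7) = -79.4 kcal
(d) reversed: +57.1 kcal
Summing the manipulated equations, ΔH° = (-1)·(-59.3) + (2)·(+12.5) + (2)·(-39.7) + (-1)·(-57.1) = 62.0 kcal

ΔH° = 62.0 kcal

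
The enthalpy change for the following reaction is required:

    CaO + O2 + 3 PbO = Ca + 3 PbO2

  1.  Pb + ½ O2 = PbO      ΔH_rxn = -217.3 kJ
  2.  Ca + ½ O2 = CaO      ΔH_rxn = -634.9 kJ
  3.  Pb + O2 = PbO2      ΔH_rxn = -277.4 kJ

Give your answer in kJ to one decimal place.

eq. 1 reversed and × 3: (-3)·(-217.3) = +651.9 kJ
eq. 2 reversed: +634.9 kJ
eq. 3 × 3: (3)·(-277.4) = -832.2 kJ
Since enthalpy is a state function, ΔH_rxn = (-3)·(-217.3) + (-1)·(-634.9) + (3)·(-277.4) = 454.6 kJ

ΔH_rxn = 454.6 kJ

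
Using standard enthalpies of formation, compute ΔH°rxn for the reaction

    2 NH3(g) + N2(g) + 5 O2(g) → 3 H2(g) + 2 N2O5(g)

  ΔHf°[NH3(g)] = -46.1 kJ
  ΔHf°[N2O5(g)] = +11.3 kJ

ΔH°rxn = Σ nΔHf°(products) − Σ nΔHf°(reactants).
Products: 3·(+0.0) + 2·(+11.3) = +22.6
Reactants: 2·(-46.1) + 1·(+0.0) + 5·(+0.0) = -92.2
ΔH°rxn = (+22.6) − (-92.2) = 114.8 kJ

ΔH°rxn = 114.8 kJ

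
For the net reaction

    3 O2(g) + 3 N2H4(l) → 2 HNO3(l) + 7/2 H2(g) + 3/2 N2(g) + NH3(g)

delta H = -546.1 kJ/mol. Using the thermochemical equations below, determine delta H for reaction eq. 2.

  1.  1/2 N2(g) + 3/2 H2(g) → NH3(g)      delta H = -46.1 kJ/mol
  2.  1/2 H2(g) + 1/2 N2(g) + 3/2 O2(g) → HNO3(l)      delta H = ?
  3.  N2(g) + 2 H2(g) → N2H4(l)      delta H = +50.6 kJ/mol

delta H = -174.1 kJ/mol

eq. 1 as written (NH3(g) already on the product side): -46.1 kJ/mol
eq. 2 × 2 (scale by 2 for the 2 HNO3(l)): contributes 2·x
eq. 3 reversed and × 3 (N2H4(l) must end up as a reactant; scale by 3 for the 3 N2H4(l)): (-3)·(+50.6) = -151.8 kJ/mol
-546.1 = (-46.1) + (-151.8) + 2·x
x = (-546.1 − (-197.9)) / (2) = -174.1 kJ/mol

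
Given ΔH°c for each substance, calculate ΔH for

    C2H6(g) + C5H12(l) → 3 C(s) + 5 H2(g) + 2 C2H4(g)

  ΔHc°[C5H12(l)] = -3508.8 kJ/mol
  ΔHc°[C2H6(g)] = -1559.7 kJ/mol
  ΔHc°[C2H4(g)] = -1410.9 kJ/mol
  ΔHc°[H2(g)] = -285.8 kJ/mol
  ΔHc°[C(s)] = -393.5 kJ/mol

ΔH = 362.8 kJ/mol

With combustion enthalpies, reactants minus products:
= [1·(-1559.7) + 1·(-3508.8)] − [3·(-393.5) + 5·(-285.8) + 2·(-1410.9)]
= 362.8 kJ/mol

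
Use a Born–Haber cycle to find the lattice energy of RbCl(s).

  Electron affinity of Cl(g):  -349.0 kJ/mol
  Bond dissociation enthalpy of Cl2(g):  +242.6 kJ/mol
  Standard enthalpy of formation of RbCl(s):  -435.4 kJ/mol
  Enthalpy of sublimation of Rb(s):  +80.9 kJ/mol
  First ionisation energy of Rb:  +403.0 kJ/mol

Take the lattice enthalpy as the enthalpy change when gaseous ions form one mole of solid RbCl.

U = -691.6 kJ/mol

ΔHf° = 1·ΔHsub + 1·(ΣIE) + 1/2·D(Cl2) + 1·EA + U
-435.4 = 1·(+80.9) + 1·(+403.0) + 1/2·(+242.6) + 1·(-349.0) + U
U = -435.4 − (+256.2) = -691.6 kJ/mol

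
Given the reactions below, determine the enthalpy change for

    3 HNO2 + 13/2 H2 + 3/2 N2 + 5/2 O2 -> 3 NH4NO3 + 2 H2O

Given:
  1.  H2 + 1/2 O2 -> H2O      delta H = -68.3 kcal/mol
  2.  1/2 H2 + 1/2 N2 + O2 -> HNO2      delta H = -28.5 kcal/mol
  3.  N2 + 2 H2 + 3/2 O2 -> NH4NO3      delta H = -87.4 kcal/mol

delta H = -313.3 kcal/mol

eq. 1 × 2: (2)·(-68.3) = -136.6 kcal/mol
eq. 2 reversed and × 3: (-3)·(-28.5) = +85.5 kcal/mol
eq. 3 × 3: (3)·(-87.4) = -262.2 kcal/mol
delta H = (-136.6) + (+85.5) + (-262.2) = -313.3 kcal/mol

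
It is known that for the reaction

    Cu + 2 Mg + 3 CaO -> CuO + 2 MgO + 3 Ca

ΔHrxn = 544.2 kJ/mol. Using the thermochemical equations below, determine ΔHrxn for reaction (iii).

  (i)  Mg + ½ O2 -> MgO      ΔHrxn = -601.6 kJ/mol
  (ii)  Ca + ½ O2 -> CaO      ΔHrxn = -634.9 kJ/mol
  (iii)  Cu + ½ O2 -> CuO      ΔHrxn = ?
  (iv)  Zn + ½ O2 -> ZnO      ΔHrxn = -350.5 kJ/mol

(i) × 2: (2)·(-601.6) = -1203.2 kJ/mol
(ii) reversed and × 3: (-3)·(-634.9) = +1904.7 kJ/mol
(iii) as written: contributes x
(iv): not needed.
+544.2 = (-1203.2) + (+1904.7) + x
x = (+544.2 − (+701.5)) / (1) = -157.3 kJ/mol

ΔHrxn = -157.3 kJ/mol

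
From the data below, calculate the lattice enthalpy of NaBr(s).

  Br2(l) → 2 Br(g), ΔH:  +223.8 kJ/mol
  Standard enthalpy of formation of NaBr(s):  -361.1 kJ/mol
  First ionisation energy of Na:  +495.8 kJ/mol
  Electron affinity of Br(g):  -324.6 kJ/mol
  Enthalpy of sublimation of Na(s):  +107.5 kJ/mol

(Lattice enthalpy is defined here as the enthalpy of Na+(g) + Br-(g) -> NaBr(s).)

ΔHf° = 1·ΔHsub + 1·(ΣIE) + 1/2·D(Br2) + 1·EA + U
-361.1 = 1·(+107.5) + 1·(+495.8) + 1/2·(+223.8) + 1·(-324.6) + U
U = -361.1 − (+390.6) = -751.7 kJ/mol

U = -751.7 kJ/mol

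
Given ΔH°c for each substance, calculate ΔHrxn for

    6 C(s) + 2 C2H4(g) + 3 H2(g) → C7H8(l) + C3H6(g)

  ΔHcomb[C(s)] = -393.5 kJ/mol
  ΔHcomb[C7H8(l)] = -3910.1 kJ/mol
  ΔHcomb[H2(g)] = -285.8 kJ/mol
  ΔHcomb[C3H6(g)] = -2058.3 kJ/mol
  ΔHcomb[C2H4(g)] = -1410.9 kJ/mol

ΔHrxn = -71.8 kJ/mol

Using ΔH = Σ nΔHc°(reactants) − Σ nΔHc°(products):
= [6·(-393.5) + 2·(-1410.9) + 3·(-285.8)] − [1·(-3910.1) + 1·(-2058.3)]
= -71.8 kJ/mol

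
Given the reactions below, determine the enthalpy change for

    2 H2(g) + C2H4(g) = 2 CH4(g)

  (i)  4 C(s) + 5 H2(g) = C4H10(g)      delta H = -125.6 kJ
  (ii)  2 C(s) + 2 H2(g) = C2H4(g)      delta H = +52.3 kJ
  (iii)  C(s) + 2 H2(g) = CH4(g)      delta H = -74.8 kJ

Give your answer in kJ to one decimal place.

delta H = -201.9 kJ

(i): not needed.
(ii) reversed: -52.3 kJ
(iii) × 2: (2)·(-74.8) = -149.6 kJ
Summing the manipulated equations, delta H = (-1)·(+52.3) + (2)·(-74.8) = -201.9 kJ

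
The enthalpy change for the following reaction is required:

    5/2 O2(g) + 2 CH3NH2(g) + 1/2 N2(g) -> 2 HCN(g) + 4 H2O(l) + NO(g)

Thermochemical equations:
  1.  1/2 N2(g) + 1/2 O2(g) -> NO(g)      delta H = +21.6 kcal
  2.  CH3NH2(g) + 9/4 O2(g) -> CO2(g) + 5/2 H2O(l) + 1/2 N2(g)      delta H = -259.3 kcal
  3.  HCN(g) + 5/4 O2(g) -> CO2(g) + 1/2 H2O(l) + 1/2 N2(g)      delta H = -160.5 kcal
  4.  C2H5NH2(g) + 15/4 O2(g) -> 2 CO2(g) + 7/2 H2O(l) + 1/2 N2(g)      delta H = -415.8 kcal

delta H = -176.0 kcal

eq. 1 as written: +21.6 kcal
eq. 2 × 2: (2)·(-259.3) = -518.6 kcal
eq. 3 reversed and × 2: (-2)·(-160.5) = +321.0 kcal
eq. 4: not needed.
By Hess's law, delta H = (1)·(+21.6) + (2)·(-259.3) + (-2)·(-160.5) = -176.0 kcal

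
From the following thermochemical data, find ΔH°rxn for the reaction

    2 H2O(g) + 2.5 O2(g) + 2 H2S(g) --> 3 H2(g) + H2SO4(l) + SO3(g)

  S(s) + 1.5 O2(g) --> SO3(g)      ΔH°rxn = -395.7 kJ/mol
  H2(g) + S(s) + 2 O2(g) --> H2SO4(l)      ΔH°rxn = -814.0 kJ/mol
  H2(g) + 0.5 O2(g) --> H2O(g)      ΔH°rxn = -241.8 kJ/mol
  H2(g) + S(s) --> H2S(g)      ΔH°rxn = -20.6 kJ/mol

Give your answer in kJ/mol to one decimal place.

equation 1 as written (SO3(g) already on the product side): -395.7 kJ/mol
equation 2 as written (H2SO4(l) already on the product side): -814.0 kJ/mol
equation 3 reversed and × 2 (H2O(g) must end up as a reactant; scale by 2 for the 2 H2O(g)): (-2)·(-241.8) = +483.6 kJ/mol
equation 4 reversed and × 2 (reverse to put H2S(g) on the reactant side; scale by 2 for the 2 H2S(g)): (-2)·(-20.6) = +41.2 kJ/mol
Combining the equations, ΔH°rxn = (-395.7) + (-814.0) + (+483.6) + (+41.2) = -684.9 kJ/mol

ΔH°rxn = -684.9 kJ/mol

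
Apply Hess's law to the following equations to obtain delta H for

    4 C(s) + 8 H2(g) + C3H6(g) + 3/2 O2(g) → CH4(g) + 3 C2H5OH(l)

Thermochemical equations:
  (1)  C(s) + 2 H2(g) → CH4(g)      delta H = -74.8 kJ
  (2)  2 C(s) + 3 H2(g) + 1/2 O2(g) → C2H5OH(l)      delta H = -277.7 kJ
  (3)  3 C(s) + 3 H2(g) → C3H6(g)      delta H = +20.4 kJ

delta H = -928.3 kJ

(1) as written (CH4(g) already on the product side): -74.8 kJ
(2) × 3 (scale by 3 for the 3 C2H5OH(l)): (3)·(-277.7) = -833.1 kJ
(3) reversed (reverse to put C3H6(g) on the reactant side): -20.4 kJ
By Hess's law, delta H = (1)·(-74.8) + (3)·(-277.7) + (-1)·(+20.4) = -928.3 kJ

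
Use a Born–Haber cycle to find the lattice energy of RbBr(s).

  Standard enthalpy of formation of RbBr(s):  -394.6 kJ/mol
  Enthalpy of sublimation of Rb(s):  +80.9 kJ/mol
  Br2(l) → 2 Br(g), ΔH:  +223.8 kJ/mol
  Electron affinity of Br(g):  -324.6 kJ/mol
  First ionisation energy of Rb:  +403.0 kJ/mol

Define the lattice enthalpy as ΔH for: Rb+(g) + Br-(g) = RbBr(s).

ΔHf° = 1·ΔHsub + 1·(ΣIE) + 1/2·D(Br2) + 1·EA + U
-394.6 = 1·(+80.9) + 1·(+403.0) + 1/2·(+223.8) + 1·(-324.6) + U
U = -394.6 − (+271.2) = -665.8 kJ/mol

U = -665.8 kJ/mol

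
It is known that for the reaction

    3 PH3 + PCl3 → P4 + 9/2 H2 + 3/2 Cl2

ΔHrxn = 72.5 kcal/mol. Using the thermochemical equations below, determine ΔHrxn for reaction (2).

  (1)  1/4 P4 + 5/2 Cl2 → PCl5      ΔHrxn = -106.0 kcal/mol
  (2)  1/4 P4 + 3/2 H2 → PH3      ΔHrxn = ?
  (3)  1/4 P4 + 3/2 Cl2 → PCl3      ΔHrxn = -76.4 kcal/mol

(1): not needed.
(2) reversed and × 3: contributes −3·x
(3) reversed: +76.4 kcal/mol
+72.5 = (+76.4) − 3·x
x = (+72.5 − (+76.4)) / (-3) = 1.3 kcal/mol

ΔHrxn = 1.3 kcal/mol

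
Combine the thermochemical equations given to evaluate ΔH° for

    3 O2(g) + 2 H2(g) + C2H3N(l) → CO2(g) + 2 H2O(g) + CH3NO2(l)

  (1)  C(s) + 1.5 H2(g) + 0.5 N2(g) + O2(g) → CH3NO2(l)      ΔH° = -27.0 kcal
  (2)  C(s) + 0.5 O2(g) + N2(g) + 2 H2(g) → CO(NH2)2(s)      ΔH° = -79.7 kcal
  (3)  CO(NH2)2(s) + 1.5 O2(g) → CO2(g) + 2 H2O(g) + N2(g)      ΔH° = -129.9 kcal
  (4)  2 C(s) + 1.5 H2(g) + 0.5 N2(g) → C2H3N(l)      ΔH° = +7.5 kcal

(1) as written (CH3NO2(l) already on the product side): -27.0 kcal
(2) as written: -79.7 kcal
(3) as written (CO2(g) already on the product side): -129.9 kcal
(4) reversed (C2H3N(l) must end up as a reactant): -7.5 kcal
Since enthalpy is a state function, ΔH° = (-27.0) + (-79.7) + (-129.9) + (-7.5) = -244.1 kcal

ΔH° = -244.1 kcal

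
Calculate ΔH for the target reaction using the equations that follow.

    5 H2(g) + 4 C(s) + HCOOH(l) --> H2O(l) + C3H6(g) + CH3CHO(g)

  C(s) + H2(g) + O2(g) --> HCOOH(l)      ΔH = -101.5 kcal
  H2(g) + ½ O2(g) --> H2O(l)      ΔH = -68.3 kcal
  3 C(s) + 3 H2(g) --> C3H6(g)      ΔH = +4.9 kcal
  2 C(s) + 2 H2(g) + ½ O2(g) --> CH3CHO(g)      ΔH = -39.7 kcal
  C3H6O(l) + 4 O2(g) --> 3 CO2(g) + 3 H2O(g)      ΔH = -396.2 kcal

equation 1 reversed: +101.5 kcal
equation 2 as written: -68.3 kcal
equation 3 as written: +4.9 kcal
equation 4 as written: -39.7 kcal
equation 5: not needed.
By Hess's law, ΔH = (+101.5) + (-68.3) + (+4.9) + (-39.7) = -1.6 kcal

ΔH = -1.6 kcal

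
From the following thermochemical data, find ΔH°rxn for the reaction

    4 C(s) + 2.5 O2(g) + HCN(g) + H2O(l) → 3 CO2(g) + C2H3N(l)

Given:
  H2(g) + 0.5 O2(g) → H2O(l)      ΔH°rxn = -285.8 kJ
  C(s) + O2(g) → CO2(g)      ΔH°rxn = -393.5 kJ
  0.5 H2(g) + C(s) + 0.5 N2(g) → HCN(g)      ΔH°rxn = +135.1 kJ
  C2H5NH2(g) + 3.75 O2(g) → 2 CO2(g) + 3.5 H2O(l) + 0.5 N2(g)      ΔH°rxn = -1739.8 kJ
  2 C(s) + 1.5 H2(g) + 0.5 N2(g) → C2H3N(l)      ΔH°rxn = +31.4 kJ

equation 1 reversed: +285.8 kJ
equation 2 × 3: (3)·(-393.5) = -1180.5 kJ
equation 3 reversed (HCN(g) must end up as a reactant): -135.1 kJ
equation 4: not needed (C2H5NH2(g) appears nowhere else).
equation 5 as written (C2H3N(l) already on the product side): +31.4 kJ
Combining the equations, ΔH°rxn = (-1)·(-285.8) + (3)·(-393.5) + (-1)·(+135.1) + (1)·(+31.4) = -998.4 kJ

ΔH°rxn = -998.4 kJ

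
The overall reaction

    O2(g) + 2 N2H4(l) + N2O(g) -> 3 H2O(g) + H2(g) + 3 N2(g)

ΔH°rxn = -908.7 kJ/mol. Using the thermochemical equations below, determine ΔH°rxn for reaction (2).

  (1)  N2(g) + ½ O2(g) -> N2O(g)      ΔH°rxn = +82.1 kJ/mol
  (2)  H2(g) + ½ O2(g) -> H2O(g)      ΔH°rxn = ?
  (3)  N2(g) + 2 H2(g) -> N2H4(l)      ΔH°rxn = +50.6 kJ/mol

(1) reversed (reverse to put N2O(g) on the reactant side): -82.1 kJ/mol
(2) × 3 (×3 to match 3 H2O(g) in the target): contributes 3·x
(3) reversed and × 2 (N2H4(l) must end up as a reactant; scale by 2 for the 2 N2H4(l)): (-2)·(+50.6) = -101.2 kJ/mol
-908.7 = (-82.1) + (-101.2) + 3·x
x = (-908.7 − (-183.3)) / (3) = -241.8 kJ/mol

ΔH°rxn = -241.8 kJ/mol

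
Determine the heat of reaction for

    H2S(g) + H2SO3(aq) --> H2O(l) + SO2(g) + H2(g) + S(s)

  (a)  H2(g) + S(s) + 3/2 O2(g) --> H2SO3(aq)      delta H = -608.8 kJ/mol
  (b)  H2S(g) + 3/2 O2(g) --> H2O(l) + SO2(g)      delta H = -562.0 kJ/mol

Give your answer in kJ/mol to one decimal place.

(a) reversed (reverse to put H2SO3(aq) on the reactant side): +608.8 kJ/mol
(b) as written (H2S(g) already on the reactant side): -562.0 kJ/mol
Combining the equations, delta H = (+608.8) + (-562.0) = 46.8 kJ/mol

delta H = 46.8 kJ/mol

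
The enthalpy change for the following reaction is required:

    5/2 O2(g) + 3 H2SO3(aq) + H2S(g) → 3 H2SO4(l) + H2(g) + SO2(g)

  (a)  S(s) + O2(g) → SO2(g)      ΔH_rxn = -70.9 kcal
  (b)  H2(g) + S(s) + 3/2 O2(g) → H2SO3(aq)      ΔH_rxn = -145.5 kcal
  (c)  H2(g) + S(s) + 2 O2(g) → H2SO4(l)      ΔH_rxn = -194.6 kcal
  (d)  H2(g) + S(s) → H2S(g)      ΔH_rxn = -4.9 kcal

ΔH_rxn = -213.3 kcal

(a) as written (SO2(g) already on the product side): -70.9 kcal
(b) reversed and × 3 (reverse to put H2SO3(aq) on the reactant side; ×3 to match 3 H2SO3(aq) in the target): (-3)·(-145.5) = +436.5 kcal
(c) × 3 (×3 to match 3 H2SO4(l) in the target): (3)·(-194.6) = -583.8 kcal
(d) reversed (reverse to put H2S(g) on the reactant side): +4.9 kcal
ΔH_rxn = (1)·(-70.9) + (-3)·(-145.5) + (3)·(-194.6) + (-1)·(-4.9) = -213.3 kcal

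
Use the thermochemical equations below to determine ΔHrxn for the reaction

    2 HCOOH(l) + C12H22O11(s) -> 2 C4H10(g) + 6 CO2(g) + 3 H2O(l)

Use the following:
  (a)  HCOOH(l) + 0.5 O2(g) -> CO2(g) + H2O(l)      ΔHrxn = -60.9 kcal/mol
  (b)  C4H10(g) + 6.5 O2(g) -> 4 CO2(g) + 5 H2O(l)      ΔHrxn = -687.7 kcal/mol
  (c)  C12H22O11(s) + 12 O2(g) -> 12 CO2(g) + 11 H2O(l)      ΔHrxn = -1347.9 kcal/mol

ΔHrxn = -94.3 kcal/mol

(a) × 2 (scale by 2 for the 2 HCOOH(l)): (2)·(-60.9) = -121.8 kcal/mol
(b) reversed and × 2 (reverse to put C4H10(g) on the product side; scale by 2 for the 2 C4H10(g)): (-2)·(-687.7) = +1375.4 kcal/mol
(c) as written (C12H22O11(s) already on the reactant side): -1347.9 kcal/mol
ΔHrxn = (2)·(-60.9) + (-2)·(-687.7) + (1)·(-1347.9) = -94.3 kcal/mol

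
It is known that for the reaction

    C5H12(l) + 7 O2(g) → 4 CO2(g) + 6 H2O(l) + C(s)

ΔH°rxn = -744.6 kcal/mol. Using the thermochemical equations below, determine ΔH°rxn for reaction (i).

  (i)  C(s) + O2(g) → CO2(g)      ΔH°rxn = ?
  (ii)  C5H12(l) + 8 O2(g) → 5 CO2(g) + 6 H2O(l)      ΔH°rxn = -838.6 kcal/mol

ΔH°rxn = -94.0 kcal/mol

(i) reversed: contributes −x
(ii) as written: -838.6 kcal/mol
-744.6 = (-838.6) − x
x = (-744.6 − (-838.6)) / (-1) = -94.0 kcal/mol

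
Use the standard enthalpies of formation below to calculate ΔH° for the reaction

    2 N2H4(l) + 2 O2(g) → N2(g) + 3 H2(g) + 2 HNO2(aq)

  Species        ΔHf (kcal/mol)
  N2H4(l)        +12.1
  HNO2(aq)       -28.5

ΔH° = -81.2 kcal/mol

ΔH°rxn = Σ nΔHf°(products) − Σ nΔHf°(reactants).
Products: 1·(+0.0) + 3·(+0.0) + 2·(-28.5) = -57.0
Reactants: 2·(+12.1) + 2·(+0.0) = +24.2
ΔH° = (-57.0) − (+24.2) = -81.2 kcal/mol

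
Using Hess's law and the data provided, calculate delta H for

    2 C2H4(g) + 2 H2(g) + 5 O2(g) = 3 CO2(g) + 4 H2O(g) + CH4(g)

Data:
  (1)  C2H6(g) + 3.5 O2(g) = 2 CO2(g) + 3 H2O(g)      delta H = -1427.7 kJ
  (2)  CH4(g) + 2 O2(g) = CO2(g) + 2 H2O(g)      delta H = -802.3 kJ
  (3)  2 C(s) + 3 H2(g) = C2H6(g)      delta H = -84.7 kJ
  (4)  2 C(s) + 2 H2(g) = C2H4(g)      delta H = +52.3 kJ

(1) × 2: (2)·(-1427.7) = -2855.4 kJ
(2) reversed: +802.3 kJ
(3) × 2: (2)·(-84.7) = -169.4 kJ
(4) reversed and × 2: (-2)·(+52.3) = -104.6 kJ
delta H = (2)·(-1427.7) + (-1)·(-802.3) + (2)·(-84.7) + (-2)·(+52.3) = -2327.1 kJ

delta H = -2327.1 kJ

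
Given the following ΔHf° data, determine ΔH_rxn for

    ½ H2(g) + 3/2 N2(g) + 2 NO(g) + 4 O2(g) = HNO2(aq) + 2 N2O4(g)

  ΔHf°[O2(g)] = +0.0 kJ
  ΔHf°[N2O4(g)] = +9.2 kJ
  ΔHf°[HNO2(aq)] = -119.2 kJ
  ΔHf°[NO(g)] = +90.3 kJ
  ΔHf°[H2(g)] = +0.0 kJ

ΔH_rxn = -281.4 kJ

ΔH°rxn = Σ nΔHf°(products) − Σ nΔHf°(reactants).
Products: 1·(-119.2) + 2·(+9.2) = -100.8
Reactants: 1/2·(+0.0) + 3/2·(+0.0) + 2·(+90.3) + 4·(+0.0) = +180.6
ΔH_rxn = (-100.8) − (+180.6) = -281.4 kJ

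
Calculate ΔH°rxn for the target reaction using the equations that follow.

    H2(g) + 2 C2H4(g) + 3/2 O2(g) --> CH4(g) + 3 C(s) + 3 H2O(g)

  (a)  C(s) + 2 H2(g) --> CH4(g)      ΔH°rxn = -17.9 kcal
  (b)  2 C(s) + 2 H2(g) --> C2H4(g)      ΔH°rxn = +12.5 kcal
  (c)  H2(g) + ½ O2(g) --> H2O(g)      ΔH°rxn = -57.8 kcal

ΔH°rxn = -216.3 kcal

(a) as written: -17.9 kcal
(b) reversed and × 2: (-2)·(+12.5) = -25.0 kcal
(c) × 3: (3)·(-57.8) = -173.4 kcal
Combining the equations, ΔH°rxn = (1)·(-17.9) + (-2)·(+12.5) + (3)·(-57.8) = -216.3 kcal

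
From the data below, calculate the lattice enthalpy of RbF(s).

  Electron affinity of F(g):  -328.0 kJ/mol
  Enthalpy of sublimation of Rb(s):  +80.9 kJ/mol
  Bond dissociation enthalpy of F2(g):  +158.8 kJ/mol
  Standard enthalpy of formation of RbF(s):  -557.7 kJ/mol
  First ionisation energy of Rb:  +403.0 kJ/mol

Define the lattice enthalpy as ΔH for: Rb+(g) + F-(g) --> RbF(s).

U = -793.0 kJ/mol

ΔHf° = 1·ΔHsub + 1·(ΣIE) + 1/2·D(F2) + 1·EA + U
-557.7 = 1·(+80.9) + 1·(+403.0) + 1/2·(+158.8) + 1·(-328.0) + U
U = -557.7 − (+235.3) = -793.0 kJ/mol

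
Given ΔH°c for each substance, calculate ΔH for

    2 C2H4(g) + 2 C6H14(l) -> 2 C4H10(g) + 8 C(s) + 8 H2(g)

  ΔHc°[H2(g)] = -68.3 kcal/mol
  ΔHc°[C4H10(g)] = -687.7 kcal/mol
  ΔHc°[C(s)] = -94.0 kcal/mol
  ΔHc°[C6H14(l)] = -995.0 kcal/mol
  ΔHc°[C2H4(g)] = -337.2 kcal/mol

ΔH = 9.4 kcal/mol

With combustion enthalpies, reactants minus products:
= [2·(-337.2) + 2·(-995.0)] − [2·(-687.7) + 8·(-94.0) + 8·(-68.3)]
= 9.4 kcal/mol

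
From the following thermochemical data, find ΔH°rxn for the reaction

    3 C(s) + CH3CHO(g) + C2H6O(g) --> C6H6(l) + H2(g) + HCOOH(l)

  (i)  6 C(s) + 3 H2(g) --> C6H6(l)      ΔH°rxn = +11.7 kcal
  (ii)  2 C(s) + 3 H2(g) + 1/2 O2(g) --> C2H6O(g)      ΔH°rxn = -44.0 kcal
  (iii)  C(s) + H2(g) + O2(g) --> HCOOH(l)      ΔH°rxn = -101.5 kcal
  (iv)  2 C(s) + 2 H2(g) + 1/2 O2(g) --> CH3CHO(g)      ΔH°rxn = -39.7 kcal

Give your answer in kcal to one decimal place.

ΔH°rxn = -6.1 kcal

(i) as written (C6H6(l) already on the product side): +11.7 kcal
(ii) reversed (reverse to put C2H6O(g) on the reactant side): +44.0 kcal
(iii) as written (HCOOH(l) already on the product side): -101.5 kcal
(iv) reversed (reverse to put CH3CHO(g) on the reactant side): +39.7 kcal
By Hess's law, ΔH°rxn = (+11.7) + (+44.0) + (-101.5) + (+39.7) = -6.1 kcal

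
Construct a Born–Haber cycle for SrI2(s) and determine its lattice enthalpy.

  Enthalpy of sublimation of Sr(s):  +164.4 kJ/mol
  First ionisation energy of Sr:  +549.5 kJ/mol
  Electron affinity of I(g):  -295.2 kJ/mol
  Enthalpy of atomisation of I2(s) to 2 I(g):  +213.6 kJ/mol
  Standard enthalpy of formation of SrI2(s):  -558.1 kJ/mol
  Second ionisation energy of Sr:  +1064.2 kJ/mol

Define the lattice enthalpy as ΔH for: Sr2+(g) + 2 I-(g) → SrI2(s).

U = -1959.4 kJ/mol

ΔHf° = 1·ΔHsub + 1·(ΣIE) + 1·D(I2) + 2·EA + U
-558.1 = 1·(+164.4) + 1·(+1613.7) + 1·(+213.6) + 2·(-295.2) + U
U = -558.1 − (+1401.3) = -1959.4 kJ/mol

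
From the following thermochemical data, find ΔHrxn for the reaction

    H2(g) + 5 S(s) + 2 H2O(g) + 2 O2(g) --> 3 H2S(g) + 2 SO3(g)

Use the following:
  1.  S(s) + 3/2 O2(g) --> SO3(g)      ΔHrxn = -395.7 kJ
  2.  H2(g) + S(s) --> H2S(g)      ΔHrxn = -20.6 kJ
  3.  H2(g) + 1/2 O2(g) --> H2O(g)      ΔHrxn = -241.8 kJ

eq. 1 × 2: (2)·(-395.7) = -791.4 kJ
eq. 2 × 3: (3)·(-20.6) = -61.8 kJ
eq. 3 reversed and × 2: (-2)·(-241.8) = +483.6 kJ
ΔHrxn = (2)·(-395.7) + (3)·(-20.6) + (-2)·(-241.8) = -369.6 kJ

ΔHrxn = -369.6 kJ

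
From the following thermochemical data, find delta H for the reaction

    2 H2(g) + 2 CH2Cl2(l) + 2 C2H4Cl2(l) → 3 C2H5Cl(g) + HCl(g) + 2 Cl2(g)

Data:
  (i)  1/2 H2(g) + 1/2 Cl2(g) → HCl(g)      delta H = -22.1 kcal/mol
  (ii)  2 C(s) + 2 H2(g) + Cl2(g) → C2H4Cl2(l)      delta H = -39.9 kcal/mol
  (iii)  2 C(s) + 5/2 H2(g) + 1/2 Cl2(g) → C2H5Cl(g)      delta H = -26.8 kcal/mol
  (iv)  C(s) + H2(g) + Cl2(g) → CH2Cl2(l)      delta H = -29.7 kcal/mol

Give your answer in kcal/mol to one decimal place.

delta H = 36.7 kcal/mol

(i) as written: -22.1 kcal/mol
(ii) reversed and × 2: (-2)·(-39.9) = +79.8 kcal/mol
(iii) × 3: (3)·(-26.8) = -80.4 kcal/mol
(iv) reversed and × 2: (-2)·(-29.7) = +59.4 kcal/mol
Summing the manipulated equations, delta H = (-22.1) + (+79.8) + (-80.4) + (+59.4) = 36.7 kcal/mol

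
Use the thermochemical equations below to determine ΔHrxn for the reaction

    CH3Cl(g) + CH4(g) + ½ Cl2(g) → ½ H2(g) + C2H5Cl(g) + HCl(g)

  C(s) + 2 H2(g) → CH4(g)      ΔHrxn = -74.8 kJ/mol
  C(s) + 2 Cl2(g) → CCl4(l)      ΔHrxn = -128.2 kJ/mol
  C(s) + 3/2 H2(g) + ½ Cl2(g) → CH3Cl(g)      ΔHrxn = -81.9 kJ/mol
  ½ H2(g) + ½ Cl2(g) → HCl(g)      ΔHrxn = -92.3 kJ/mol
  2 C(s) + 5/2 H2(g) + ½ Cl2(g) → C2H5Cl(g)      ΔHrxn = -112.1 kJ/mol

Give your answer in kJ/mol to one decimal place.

ΔHrxn = -47.7 kJ/mol

equation 1 reversed: +74.8 kJ/mol
equation 2: not needed.
equation 3 reversed: +81.9 kJ/mol
equation 4 as written: -92.3 kJ/mol
equation 5 as written: -112.1 kJ/mol
By Hess's law, ΔHrxn = (-1)·(-74.8) + (-1)·(-81.9) + (1)·(-92.3) + (1)·(-112.1) = -47.7 kJ/mol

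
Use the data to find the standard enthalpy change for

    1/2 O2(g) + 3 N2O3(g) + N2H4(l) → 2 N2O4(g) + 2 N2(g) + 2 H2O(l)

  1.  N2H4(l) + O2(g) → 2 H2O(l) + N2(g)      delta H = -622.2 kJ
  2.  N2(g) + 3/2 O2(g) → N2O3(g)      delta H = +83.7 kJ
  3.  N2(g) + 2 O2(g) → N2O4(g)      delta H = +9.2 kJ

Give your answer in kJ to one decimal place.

eq. 1 as written (N2H4(l) already on the reactant side): -622.2 kJ
eq. 2 reversed and × 3 (N2O3(g) must end up as a reactant; scale by 3 for the 3 N2O3(g)): (-3)·(+83.7) = -251.1 kJ
eq. 3 × 2 (scale by 2 for the 2 N2O4(g)): (2)·(+9.2) = +18.4 kJ
Summing the manipulated equations, delta H = (1)·(-622.2) + (-3)·(+83.7) + (2)·(+9.2) = -854.9 kJ

delta H = -854.9 kJ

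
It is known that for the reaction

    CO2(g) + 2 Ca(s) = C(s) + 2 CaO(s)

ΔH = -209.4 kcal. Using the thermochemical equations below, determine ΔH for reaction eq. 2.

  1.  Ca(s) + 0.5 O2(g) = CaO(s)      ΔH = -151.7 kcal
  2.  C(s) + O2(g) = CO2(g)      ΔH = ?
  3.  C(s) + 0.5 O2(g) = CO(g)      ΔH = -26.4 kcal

eq. 1 × 2 (scale by 2 for the 2 CaO(s)): (2)·(-151.7) = -303.4 kcal
eq. 2 reversed (CO2(g) must end up as a reactant): contributes −x
eq. 3: not needed (CO(g) appears nowhere else).
-209.4 = (-303.4) − x
x = (-209.4 − (-303.4)) / (-1) = -94.0 kcal

ΔH = -94.0 kcal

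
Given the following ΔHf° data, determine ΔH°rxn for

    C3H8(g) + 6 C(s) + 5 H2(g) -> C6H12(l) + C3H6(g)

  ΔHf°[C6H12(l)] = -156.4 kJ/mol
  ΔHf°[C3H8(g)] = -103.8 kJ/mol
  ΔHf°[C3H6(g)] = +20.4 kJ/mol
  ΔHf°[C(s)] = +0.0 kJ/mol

Products: 1·(-156.4) + 1·(+20.4) = -136.0
Reactants: 1·(-103.8) + 6·(+0.0) + 5·(+0.0) = -103.8
ΔH°rxn = (-136.0) − (-103.8) = -32.2 kJ/mol

ΔH°rxn = -32.2 kJ/mol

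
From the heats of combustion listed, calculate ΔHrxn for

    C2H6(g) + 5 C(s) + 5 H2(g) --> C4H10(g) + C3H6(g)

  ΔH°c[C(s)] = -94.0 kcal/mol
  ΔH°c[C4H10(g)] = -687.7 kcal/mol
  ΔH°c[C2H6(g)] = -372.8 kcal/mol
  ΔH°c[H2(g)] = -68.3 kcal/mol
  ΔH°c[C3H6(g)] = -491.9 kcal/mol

With combustion enthalpies, reactants minus products:
= [1·(-372.8) + 5·(-94.0) + 5·(-68.3)] − [1·(-687.7) + 1·(-491.9)]
= -4.7 kcal/mol

ΔHrxn = -4.7 kcal/mol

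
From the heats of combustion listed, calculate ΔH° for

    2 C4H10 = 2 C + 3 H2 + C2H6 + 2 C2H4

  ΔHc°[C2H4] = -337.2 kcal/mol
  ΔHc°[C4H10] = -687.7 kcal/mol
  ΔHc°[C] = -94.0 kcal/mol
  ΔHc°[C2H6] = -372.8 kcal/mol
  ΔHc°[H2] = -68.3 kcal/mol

ΔH° = 64.7 kcal/mol

With combustion enthalpies, reactants minus products:
= [2·(-687.7)] − [2·(-94.0) + 3·(-68.3) + 1·(-372.8) + 2·(-337.2)]
= 64.7 kcal/mol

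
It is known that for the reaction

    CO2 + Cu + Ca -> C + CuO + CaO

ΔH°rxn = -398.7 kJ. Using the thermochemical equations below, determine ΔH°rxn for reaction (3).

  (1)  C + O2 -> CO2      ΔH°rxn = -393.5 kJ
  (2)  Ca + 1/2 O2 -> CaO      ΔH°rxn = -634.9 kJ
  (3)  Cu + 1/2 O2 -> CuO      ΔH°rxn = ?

ΔH°rxn = -157.3 kJ

(1) reversed (CO2 must end up as a reactant): +393.5 kJ
(2) as written (CaO already on the product side): -634.9 kJ
(3) as written (CuO already on the product side): contributes x
-398.7 = (+393.5) + (-634.9) + x
x = (-398.7 − (-241.4)) / (1) = -157.3 kJ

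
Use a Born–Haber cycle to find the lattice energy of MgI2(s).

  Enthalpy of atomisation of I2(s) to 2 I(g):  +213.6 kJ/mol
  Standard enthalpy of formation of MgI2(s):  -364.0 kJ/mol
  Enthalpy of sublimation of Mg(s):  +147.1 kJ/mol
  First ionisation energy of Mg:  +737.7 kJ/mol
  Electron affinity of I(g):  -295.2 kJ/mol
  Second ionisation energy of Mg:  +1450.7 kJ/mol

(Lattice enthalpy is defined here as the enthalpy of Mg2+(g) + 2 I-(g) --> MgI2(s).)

U = -2322.7 kJ/mol

ΔHf° = 1·ΔHsub + 1·(ΣIE) + 1·D(I2) + 2·EA + U
-364.0 = 1·(+147.1) + 1·(+2188.4) + 1·(+213.6) + 2·(-295.2) + U
U = -364.0 − (+1958.7) = -2322.7 kJ/mol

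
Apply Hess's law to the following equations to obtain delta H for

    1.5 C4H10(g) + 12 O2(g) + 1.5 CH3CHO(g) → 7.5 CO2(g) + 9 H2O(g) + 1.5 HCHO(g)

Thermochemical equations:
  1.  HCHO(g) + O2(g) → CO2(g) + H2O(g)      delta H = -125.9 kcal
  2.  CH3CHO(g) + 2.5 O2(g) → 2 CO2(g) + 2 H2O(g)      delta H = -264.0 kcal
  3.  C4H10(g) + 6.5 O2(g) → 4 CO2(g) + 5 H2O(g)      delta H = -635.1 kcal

eq. 1 reversed and × 3/2: (-3/2)·(-125.9) = +188.85 kcal
eq. 2 × 3/2: (3/2)·(-264.0) = -396.0 kcal
eq. 3 × 3/2: (3/2)·(-635.1) = -952.65 kcal
Since enthalpy is a state function, delta H = (-3/2)·(-125.9) + (3/2)·(-264.0) + (3/2)·(-635.1) = -1159.8 kcal

delta H = -1159.8 kcal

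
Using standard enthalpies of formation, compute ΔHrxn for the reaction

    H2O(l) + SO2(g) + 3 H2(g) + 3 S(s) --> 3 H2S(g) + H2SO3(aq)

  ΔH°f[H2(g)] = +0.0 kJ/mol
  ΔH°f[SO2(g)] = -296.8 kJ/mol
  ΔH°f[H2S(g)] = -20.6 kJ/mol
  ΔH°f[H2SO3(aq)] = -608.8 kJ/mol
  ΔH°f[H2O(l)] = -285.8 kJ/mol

ΔHrxn = -88.0 kJ/mol

ΔH°rxn = Σ nΔHf°(products) − Σ nΔHf°(reactants).
Products: 3·(-20.6) + 1·(-608.8) = -670.6
Reactants: 1·(-285.8) + 1·(-296.8) + 3·(+0.0) + 3·(+0.0) = -582.6
ΔHrxn = (-670.6) − (-582.6) = -88.0 kJ/mol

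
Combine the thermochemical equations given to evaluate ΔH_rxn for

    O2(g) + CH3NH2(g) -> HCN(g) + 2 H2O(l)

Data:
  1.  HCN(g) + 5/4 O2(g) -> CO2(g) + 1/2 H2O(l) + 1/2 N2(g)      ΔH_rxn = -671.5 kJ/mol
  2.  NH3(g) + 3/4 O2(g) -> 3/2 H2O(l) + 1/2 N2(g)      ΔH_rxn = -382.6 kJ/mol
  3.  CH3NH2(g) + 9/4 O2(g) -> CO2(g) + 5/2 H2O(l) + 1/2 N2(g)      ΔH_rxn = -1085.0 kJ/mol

ΔH_rxn = -413.5 kJ/mol

eq. 1 reversed: +671.5 kJ/mol
eq. 2: not needed.
eq. 3 as written: -1085.0 kJ/mol
Since enthalpy is a state function, ΔH_rxn = (+671.5) + (-1085.0) = -413.5 kJ/mol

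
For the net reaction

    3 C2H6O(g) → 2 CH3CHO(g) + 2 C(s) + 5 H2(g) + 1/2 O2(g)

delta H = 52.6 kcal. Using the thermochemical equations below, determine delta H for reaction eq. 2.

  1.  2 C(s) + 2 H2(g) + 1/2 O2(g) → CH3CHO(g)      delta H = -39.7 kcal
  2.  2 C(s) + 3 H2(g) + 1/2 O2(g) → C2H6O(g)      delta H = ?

eq. 1 × 2 (×2 to match 2 CH3CHO(g) in the target): (2)·(-39.7) = -79.4 kcal
eq. 2 reversed and × 3 (reverse to put C2H6O(g) on the reactant side; scale by 3 for the 3 C2H6O(g)): contributes −3·x
+52.6 = (-79.4) − 3·x
x = (+52.6 − (-79.4)) / (-3) = -44.0 kcal

delta H = -44.0 kcal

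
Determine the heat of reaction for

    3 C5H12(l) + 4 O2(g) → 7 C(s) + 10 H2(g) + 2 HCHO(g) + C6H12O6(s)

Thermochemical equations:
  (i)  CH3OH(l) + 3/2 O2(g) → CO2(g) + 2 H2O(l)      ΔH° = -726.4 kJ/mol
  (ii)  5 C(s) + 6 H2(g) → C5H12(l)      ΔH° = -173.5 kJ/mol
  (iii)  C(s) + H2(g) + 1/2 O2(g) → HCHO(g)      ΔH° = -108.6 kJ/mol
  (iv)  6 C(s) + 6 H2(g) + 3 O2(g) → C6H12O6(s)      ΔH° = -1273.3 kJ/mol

ΔH° = -970.0 kJ/mol

(i): not needed.
(ii) reversed and × 3: (-3)·(-173.5) = +520.5 kJ/mol
(iii) × 2: (2)·(-108.6) = -217.2 kJ/mol
(iv) as written: -1273.3 kJ/mol
Since enthalpy is a state function, ΔH° = (-3)·(-173.5) + (2)·(-108.6) + (1)·(-1273.3) = -970.0 kJ/mol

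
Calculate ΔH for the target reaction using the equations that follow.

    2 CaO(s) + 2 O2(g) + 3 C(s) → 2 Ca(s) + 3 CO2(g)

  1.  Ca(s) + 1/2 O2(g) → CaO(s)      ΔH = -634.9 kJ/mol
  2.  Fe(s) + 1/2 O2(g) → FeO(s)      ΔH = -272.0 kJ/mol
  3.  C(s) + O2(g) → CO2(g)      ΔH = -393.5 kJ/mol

eq. 1 reversed and × 2: (-2)·(-634.9) = +1269.8 kJ/mol
eq. 2: not needed.
eq. 3 × 3: (3)·(-393.5) = -1180.5 kJ/mol
Combining the equations, ΔH = (+1269.8) + (-1180.5) = 89.3 kJ/mol

ΔH = 89.3 kJ/mol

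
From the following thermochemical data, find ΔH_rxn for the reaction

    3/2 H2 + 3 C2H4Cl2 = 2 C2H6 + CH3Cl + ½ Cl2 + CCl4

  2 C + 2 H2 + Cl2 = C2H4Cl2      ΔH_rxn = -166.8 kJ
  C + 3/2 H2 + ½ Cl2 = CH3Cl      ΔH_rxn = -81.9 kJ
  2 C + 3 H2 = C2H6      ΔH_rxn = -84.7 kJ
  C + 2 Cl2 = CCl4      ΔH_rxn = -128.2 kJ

ΔH_rxn = 120.9 kJ

equation 1 reversed and × 3 (reverse to put C2H4Cl2 on the reactant side; ×3 to match 3 C2H4Cl2 in the target): (-3)·(-166.8) = +500.4 kJ
equation 2 as written (CH3Cl already on the product side): -81.9 kJ
equation 3 × 2 (scale by 2 for the 2 C2H6): (2)·(-84.7) = -169.4 kJ
equation 4 as written (CCl4 already on the product side): -128.2 kJ
By Hess's law, ΔH_rxn = (-3)·(-166.8) + (1)·(-81.9) + (2)·(-84.7) + (1)·(-128.2) = 120.9 kJ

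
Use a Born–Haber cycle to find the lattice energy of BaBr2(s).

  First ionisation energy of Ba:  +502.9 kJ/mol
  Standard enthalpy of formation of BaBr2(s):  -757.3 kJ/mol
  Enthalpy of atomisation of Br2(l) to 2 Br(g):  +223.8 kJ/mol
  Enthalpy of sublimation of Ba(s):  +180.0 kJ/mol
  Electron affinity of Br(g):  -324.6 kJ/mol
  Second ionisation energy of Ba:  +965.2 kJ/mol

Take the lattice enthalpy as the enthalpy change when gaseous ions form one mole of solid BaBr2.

U = -1980.0 kJ/mol

ΔHf° = 1·ΔHsub + 1·(ΣIE) + 1·D(Br2) + 2·EA + U
-757.3 = 1·(+180.0) + 1·(+1468.1) + 1·(+223.8) + 2·(-324.6) + U
U = -757.3 − (+1222.7) = -1980.0 kJ/mol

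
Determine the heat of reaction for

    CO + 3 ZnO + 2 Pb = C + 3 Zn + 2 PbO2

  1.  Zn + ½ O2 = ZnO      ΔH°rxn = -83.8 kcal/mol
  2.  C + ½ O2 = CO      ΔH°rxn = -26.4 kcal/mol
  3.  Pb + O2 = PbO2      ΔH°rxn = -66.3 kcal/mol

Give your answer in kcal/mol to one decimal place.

ΔH°rxn = 145.2 kcal/mol

eq. 1 reversed and × 3 (ZnO must end up as a reactant; scale by 3 for the 3 ZnO): (-3)·(-83.8) = +251.4 kcal/mol
eq. 2 reversed (CO must end up as a reactant): +26.4 kcal/mol
eq. 3 × 2 (×2 to match 2 PbO2 in the target): (2)·(-66.3) = -132.6 kcal/mol
By Hess's law, ΔH°rxn = (+251.4) + (+26.4) + (-132.6) = 145.2 kcal/mol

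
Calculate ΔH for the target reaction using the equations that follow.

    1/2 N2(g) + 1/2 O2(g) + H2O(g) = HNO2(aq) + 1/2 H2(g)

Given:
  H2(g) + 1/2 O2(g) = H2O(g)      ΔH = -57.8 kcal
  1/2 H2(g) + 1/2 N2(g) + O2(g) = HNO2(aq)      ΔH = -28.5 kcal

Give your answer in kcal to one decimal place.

ΔH = 29.3 kcal

equation 1 reversed (H2O(g) must end up as a reactant): +57.8 kcal
equation 2 as written (HNO2(aq) already on the product side): -28.5 kcal
By Hess's law, ΔH = (-1)·(-57.8) + (1)·(-28.5) = 29.3 kcal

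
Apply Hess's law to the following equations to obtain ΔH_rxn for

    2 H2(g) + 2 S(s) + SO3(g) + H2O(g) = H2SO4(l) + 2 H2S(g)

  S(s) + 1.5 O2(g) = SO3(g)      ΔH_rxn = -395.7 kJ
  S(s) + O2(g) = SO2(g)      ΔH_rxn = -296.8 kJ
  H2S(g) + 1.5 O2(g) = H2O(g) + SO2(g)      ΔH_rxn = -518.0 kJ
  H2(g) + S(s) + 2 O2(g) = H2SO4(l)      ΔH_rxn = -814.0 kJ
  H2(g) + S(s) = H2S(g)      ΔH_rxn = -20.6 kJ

ΔH_rxn = -217.7 kJ

equation 1 reversed: +395.7 kJ
equation 2 as written: -296.8 kJ
equation 3 reversed: +518.0 kJ
equation 4 as written: -814.0 kJ
equation 5 as written: -20.6 kJ
Combining the equations, ΔH_rxn = (+395.7) + (-296.8) + (+518.0) + (-814.0) + (-20.6) = -217.7 kJ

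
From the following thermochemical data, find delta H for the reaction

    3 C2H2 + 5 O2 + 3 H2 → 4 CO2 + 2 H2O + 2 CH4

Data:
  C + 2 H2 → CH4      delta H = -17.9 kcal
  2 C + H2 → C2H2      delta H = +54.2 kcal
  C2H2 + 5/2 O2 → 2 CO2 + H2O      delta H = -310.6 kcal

equation 1 × 2 (scale by 2 for the 2 CH4): (2)·(-17.9) = -35.8 kcal
equation 2 reversed: -54.2 kcal
equation 3 × 2 (×2 to match 4 CO2 in the target): (2)·(-310.6) = -621.2 kcal
Since enthalpy is a state function, delta H = (2)·(-17.9) + (-1)·(+54.2) + (2)·(-310.6) = -711.2 kcal

delta H = -711.2 kcal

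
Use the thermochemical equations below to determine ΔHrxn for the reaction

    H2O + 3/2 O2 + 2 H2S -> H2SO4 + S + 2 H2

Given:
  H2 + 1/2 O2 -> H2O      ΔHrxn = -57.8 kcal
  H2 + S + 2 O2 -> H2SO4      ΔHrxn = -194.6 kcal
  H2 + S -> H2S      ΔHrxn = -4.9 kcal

equation 1 reversed: +57.8 kcal
equation 2 as written: -194.6 kcal
equation 3 reversed and × 2: (-2)·(-4.9) = +9.8 kcal
Since enthalpy is a state function, ΔHrxn = (-1)·(-57.8) + (1)·(-194.6) + (-2)·(-4.9) = -127.0 kcal

ΔHrxn = -127.0 kcal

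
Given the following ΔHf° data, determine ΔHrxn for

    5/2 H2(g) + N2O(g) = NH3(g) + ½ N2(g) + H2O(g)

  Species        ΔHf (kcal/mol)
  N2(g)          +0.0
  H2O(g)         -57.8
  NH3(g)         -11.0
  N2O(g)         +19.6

ΔHrxn = -88.4 kcal/mol

Products: 1·(-11.0) + 1/2·(+0.0) + 1·(-57.8) = -68.8
Reactants: 5/2·(+0.0) + 1·(+19.6) = +19.6
ΔHrxn = (-68.8) − (+19.6) = -88.4 kcal/mol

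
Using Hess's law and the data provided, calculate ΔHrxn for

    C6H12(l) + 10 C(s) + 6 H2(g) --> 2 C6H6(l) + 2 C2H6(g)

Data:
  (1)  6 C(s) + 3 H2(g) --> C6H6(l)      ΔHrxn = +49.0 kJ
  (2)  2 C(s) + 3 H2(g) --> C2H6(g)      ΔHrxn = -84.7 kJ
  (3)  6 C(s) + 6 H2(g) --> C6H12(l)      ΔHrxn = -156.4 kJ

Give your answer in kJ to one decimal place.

ΔHrxn = 85.0 kJ

(1) × 2 (scale by 2 for the 2 C6H6(l)): (2)·(+49.0) = +98.0 kJ
(2) × 2 (×2 to match 2 C2H6(g) in the target): (2)·(-84.7) = -169.4 kJ
(3) reversed (C6H12(l) must end up as a reactant): +156.4 kJ
Since enthalpy is a state function, ΔHrxn = (+98.0) + (-169.4) + (+156.4) = 85.0 kJ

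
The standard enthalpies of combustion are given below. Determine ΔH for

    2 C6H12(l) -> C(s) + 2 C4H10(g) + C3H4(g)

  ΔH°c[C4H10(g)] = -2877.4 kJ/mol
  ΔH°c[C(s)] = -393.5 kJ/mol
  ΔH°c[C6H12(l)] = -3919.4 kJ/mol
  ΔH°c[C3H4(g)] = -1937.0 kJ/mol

ΔH = 246.5 kJ/mol

With combustion enthalpies, reactants minus products:
= [2·(-3919.4)] − [1·(-393.5) + 2·(-2877.4) + 1·(-1937.0)]
= 246.5 kJ/mol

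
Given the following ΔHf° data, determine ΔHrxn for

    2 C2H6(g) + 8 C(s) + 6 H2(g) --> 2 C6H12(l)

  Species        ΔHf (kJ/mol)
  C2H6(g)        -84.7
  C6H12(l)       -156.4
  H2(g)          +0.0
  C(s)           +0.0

ΔHrxn = -143.4 kJ/mol

Products: 2·(-156.4) = -312.8
Reactants: 2·(-84.7) + 8·(+0.0) + 6·(+0.0) = -169.4
ΔHrxn = (-312.8) − (-169.4) = -143.4 kJ/mol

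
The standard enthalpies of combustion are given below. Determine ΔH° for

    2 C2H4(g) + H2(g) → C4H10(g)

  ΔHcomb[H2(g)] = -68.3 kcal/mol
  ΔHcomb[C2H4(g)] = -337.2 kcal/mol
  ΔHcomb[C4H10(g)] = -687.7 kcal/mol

ΔH° = -55.0 kcal/mol

Using ΔH = Σ nΔHc°(reactants) − Σ nΔHc°(products):
= [2·(-337.2) + 1·(-68.3)] − [1·(-687.7)]
= -55.0 kcal/mol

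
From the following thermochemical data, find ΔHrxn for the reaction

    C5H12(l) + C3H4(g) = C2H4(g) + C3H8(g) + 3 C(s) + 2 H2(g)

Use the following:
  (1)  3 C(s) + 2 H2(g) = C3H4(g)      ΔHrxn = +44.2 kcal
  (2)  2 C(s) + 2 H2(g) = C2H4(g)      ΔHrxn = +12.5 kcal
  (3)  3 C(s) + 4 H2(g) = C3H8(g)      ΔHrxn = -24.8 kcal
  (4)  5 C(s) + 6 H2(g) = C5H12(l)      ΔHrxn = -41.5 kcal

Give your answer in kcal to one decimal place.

(1) reversed: -44.2 kcal
(2) as written: +12.5 kcal
(3) as written: -24.8 kcal
(4) reversed: +41.5 kcal
By Hess's law, ΔHrxn = (-44.2) + (+12.5) + (-24.8) + (+41.5) = -15.0 kcal

ΔHrxn = -15.0 kcal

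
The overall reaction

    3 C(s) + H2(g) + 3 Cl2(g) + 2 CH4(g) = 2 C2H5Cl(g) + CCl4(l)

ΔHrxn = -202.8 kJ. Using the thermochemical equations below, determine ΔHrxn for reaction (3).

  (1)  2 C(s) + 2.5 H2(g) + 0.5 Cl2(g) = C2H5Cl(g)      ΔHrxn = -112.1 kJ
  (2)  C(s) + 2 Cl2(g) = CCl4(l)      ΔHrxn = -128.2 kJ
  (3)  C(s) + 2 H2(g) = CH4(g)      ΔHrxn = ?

(1) × 2: (2)·(-112.1) = -224.2 kJ
(2) as written: -128.2 kJ
(3) reversed and × 2: contributes −2·x
-202.8 = (-224.2) + (-128.2) − 2·x
x = (-202.8 − (-352.4)) / (-2) = -74.8 kJ

ΔHrxn = -74.8 kJ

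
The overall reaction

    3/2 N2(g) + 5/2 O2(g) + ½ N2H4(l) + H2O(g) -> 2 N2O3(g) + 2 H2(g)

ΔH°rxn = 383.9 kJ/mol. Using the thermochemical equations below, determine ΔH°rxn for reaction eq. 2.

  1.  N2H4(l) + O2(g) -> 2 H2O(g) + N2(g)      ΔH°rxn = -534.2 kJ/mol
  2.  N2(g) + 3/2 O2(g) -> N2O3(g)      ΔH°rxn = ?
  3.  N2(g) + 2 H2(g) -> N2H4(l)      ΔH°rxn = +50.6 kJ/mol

eq. 1 reversed and × 1/2 (reverse to put H2O(g) on the reactant side; ×1/2 to match 1 H2O(g) in the target): (-1/2)·(-534.2) = +267.1 kJ/mol
eq. 2 × 2 (scale by 2 for the 2 N2O3(g)): contributes 2·x
eq. 3 reversed (H2(g) must end up as a product): -50.6 kJ/mol
+383.9 = (+267.1) + (-50.6) + 2·x
x = (+383.9 − (+216.5)) / (2) = 83.7 kJ/mol

ΔH°rxn = 83.7 kJ/mol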